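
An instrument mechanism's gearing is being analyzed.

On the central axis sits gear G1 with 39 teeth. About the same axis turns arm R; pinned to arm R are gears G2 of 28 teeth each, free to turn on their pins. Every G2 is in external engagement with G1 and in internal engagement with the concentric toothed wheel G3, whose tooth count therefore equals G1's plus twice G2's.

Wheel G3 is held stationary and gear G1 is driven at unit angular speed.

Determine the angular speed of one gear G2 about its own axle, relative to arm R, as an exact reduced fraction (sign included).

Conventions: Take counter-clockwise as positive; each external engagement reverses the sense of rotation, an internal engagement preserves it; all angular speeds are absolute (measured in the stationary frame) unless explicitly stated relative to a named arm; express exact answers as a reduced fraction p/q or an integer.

planetary set (39T centre, 28T on arm, 95T internal) — Willis relation
ring teeth: 39 + 2·28 = 95
39(ω_sun−ω_arm) = −95(ω_ring−ω_arm),  ω_ring = 0, ω_sun = 1
39(1−ω_arm) = −95(0−ω_arm)  ⇒  134·ω_arm = 39  ⇒  ω_arm = 39/134
sun–planet mesh: 39·(1−39/134) = −28·(ω_p−ω_arm)  ⇒  ω_p−ω_arm = -3705/3752
exact speed ratio = -3705/3752

-3705/3752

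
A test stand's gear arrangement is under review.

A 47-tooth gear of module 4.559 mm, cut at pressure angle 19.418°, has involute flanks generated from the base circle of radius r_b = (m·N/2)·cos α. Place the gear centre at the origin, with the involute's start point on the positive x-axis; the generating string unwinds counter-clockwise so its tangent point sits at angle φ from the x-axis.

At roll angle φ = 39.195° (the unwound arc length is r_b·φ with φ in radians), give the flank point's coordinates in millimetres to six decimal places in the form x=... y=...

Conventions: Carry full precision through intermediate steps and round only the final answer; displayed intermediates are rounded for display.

x=121.989802 y=10.285966

recognized (one wheel, involute flank): single-mesh tooth geometry, m = 4.559, N = 47
pitch radius r_p = m·N/2 = 4.559·47/2 = 107.136500
base radius r_b = r_p·cos α = 107.136500·cos 19.418° = 101.042389
roll angle φ = 39.195° = 0.68408180 rad
x = r_b·(cos φ + φ·sin φ) = 121.989802
y = r_b·(sin φ − φ·cos φ) = 10.285966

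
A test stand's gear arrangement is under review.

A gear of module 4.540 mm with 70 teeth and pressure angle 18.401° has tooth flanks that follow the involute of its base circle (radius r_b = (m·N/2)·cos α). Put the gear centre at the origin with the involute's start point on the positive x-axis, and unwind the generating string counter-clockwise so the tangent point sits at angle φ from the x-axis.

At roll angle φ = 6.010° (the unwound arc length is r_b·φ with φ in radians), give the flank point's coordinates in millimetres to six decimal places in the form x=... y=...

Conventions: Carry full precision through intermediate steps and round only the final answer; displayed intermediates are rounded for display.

topology: single-mesh involute geometry — m = 4.540, N = 70
pitch radius r_p = m·N/2 = 4.540·70/2 = 158.900000
base radius r_b = r_p·cos α = 158.900000·cos 18.401° = 150.775523
roll angle φ = 6.010° = 0.10489429 rad
x = r_b·(cos φ + φ·sin φ) = 151.602720
y = r_b·(sin φ − φ·cos φ) = 0.057941

x=151.602720 y=0.057941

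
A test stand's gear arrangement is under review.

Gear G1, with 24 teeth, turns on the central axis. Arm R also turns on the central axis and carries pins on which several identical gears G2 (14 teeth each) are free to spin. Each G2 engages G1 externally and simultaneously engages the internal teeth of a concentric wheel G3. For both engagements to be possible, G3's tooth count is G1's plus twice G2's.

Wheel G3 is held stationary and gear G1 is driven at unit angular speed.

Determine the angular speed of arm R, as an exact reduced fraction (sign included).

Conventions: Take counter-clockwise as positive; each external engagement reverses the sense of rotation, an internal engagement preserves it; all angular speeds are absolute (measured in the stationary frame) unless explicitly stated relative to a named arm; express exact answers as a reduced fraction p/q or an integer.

6/19

topology: planetary set — G1 24T / G2 14T / G3 52T, arm = carrier (Willis)
ring teeth: 24 + 2·14 = 52
24(ω_sun−ω_arm) = −52(ω_ring−ω_arm),  ω_ring = 0, ω_sun = 1
24(1−ω_arm) = −52(0−ω_arm)  ⇒  76·ω_arm = 24  ⇒  ω_arm = 6/19
exact speed ratio = 6/19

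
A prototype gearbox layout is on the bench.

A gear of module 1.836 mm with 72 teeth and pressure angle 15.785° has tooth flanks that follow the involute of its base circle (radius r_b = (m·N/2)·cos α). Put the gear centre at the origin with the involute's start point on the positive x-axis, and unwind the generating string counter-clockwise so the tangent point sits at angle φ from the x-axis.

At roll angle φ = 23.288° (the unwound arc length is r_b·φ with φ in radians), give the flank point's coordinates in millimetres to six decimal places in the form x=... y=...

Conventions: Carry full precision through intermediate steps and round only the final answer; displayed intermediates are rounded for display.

x=68.642225 y=1.400221

topology: single-mesh involute geometry — m = 1.836, N = 72
pitch radius r_p = m·N/2 = 1.836·72/2 = 66.096000
base radius r_b = r_p·cos α = 66.096000·cos 15.785° = 63.603470
roll angle φ = 23.288° = 0.40645228 rad
x = r_b·(cos φ + φ·sin φ) = 68.642225
y = r_b·(sin φ − φ·cos φ) = 1.400221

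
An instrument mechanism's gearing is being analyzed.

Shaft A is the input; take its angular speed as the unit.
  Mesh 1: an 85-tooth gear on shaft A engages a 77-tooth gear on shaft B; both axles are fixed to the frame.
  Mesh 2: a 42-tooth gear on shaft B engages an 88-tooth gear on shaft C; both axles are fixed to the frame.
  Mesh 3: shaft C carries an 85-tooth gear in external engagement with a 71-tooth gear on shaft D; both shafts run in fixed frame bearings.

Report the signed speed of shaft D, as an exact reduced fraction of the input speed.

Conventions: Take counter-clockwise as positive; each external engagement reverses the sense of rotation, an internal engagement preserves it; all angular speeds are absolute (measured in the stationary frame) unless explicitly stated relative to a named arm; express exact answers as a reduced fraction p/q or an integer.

3-mesh fixed-axis compound train (all bearings frame-fixed)
mesh 1 [85T→77T]: |ω|/ω_in = 1×85/77 = 85/77, sense flips to −
mesh 2 [42T→88T]: |ω|/ω_in = (85/77)×42/88 = 255/484, sense flips to +
mesh 3 [85T→71T]: |ω|/ω_in = (255/484)×85/71 = 21675/34364, sense flips to −
signed output speed (× input speed) = -21675/34364

-21675/34364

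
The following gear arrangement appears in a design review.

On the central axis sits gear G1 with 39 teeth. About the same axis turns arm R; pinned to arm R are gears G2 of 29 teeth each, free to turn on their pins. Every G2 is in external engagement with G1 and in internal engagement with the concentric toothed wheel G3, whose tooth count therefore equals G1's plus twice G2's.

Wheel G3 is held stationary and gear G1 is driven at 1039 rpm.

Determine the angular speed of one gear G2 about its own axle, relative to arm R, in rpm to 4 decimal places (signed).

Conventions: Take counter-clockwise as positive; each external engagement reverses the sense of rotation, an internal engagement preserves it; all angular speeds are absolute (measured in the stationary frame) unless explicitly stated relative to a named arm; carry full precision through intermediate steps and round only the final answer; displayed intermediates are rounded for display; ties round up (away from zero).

-996.5865 rpm

topology: planetary set — G1 39T / G2 29T / G3 97T, arm = carrier (Willis)
normalise by the input: solve with ω_sun = 1, then scale by 1039 rpm
ring teeth: 39 + 2·29 = 97
39(ω_sun−ω_arm) = −97(ω_ring−ω_arm),  ω_ring = 0, ω_sun = 1
39(1−ω_arm) = −97(0−ω_arm)  ⇒  136·ω_arm = 39  ⇒  ω_arm = 39/136
sun–planet mesh: 39·(1−39/136) = −29·(ω_p−ω_arm)  ⇒  ω_p−ω_arm = -3783/3944
scale: ω_p−ω_arm = -3783/3944 × 1039 rpm = -996.5865 rpm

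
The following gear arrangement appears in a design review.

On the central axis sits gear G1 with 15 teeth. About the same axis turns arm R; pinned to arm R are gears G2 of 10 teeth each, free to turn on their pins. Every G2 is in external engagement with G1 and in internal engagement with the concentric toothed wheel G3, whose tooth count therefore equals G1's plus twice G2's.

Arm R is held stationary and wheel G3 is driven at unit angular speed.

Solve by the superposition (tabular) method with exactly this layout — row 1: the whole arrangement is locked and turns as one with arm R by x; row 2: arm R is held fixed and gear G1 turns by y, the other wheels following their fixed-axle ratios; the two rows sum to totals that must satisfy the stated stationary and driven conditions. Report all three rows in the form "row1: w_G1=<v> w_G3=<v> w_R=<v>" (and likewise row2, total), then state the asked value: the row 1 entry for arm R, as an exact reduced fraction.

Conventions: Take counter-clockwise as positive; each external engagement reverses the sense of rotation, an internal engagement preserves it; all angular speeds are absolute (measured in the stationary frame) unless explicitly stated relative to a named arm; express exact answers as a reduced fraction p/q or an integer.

planetary set (15T centre, 10T on arm, 35T internal) — Willis relation
superposition row 1 [locked train]: every member turns x
row 2: sun turns y, ring = −(15/35)·y, arm 0
boundary: total ω_arm = x = 0 and total ω_ring = x − (15/35)·y = 1  ⇒  y = -7/3, x = 0
row 2 ring = −(15/35)·(-7/3) = 1
totals (row 1 + row 2): sun 0 + (-7/3) = -7/3, ring 0 + 1 = 1, arm 0 + 0 = 0
asked cell (row1, arm) = 0

row1: w_G1=0 w_G3=0 w_R=0
row2: w_G1=-7/3 w_G3=1 w_R=0
total: w_G1=-7/3 w_G3=1 w_R=0
asked value: 0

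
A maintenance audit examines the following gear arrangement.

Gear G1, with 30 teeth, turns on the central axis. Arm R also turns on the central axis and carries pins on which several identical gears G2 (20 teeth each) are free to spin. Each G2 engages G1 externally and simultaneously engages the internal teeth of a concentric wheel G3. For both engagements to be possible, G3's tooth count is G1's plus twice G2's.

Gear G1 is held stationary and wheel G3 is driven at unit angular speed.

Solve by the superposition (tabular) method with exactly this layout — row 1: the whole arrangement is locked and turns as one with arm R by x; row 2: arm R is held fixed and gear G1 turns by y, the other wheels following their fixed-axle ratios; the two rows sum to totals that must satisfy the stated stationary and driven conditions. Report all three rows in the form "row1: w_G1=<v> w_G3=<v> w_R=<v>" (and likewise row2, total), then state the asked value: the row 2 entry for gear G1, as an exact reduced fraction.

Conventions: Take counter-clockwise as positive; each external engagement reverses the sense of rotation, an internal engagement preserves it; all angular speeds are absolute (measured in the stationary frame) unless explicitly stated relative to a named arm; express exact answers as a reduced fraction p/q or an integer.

topology: planetary set — G1 30T / G2 20T / G3 70T, arm = carrier (Willis)
superposition row 1 [locked train]: every member turns x
row 2 (arm held, sun turns y): ω_ring = −(30/70)·y, ω_arm = 0
boundary: total ω_sun = x + y = 0 and total ω_ring = x − (30/70)·y = 1  ⇒  y = -7/10, x = 7/10
row 2 ring = −(30/70)·(-7/10) = 3/10
totals (row 1 + row 2): sun 7/10 + (-7/10) = 0, ring 7/10 + 3/10 = 1, arm 7/10 + 0 = 7/10
asked cell (row2, sun) = -7/10

row1: w_G1=7/10 w_G3=7/10 w_R=7/10
row2: w_G1=-7/10 w_G3=3/10 w_R=0
total: w_G1=0 w_G3=1 w_R=7/10
asked value: -7/10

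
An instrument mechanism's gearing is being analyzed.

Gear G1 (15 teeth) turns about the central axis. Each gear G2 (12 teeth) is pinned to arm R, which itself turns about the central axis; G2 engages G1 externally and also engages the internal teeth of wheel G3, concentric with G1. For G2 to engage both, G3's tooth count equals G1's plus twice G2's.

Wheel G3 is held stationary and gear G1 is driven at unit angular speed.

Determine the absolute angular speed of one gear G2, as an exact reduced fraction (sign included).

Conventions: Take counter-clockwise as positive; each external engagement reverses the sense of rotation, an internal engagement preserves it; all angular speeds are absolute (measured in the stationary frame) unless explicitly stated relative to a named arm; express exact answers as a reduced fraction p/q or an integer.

-5/8

topology: planetary set — G1 15T / G2 12T / G3 39T, arm = carrier (Willis)
ring teeth: 15 + 2·12 = 39
15(ω_sun−ω_arm) = −39(ω_ring−ω_arm),  ω_ring = 0, ω_sun = 1
15(1−ω_arm) = −39(0−ω_arm)  ⇒  54·ω_arm = 15  ⇒  ω_arm = 5/18
sun–planet mesh: 15·(1−5/18) = −12·(ω_p−ω_arm)  ⇒  ω_p−ω_arm = -65/72
ω_p = 5/18 − 65/72 = -5/8
exact speed ratio = -5/8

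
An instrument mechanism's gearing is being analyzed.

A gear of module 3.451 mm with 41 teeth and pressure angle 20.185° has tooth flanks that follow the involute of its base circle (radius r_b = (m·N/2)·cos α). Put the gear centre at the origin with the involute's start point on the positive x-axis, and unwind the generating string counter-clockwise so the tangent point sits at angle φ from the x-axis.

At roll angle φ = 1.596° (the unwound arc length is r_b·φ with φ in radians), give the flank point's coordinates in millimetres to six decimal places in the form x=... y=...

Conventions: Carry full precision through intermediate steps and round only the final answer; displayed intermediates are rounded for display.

recognized (one wheel, involute flank): single-mesh tooth geometry, m = 3.451, N = 41
pitch radius r_p = m·N/2 = 3.451·41/2 = 70.745500
base radius r_b = r_p·cos α = 70.745500·cos 20.185° = 66.400551
roll angle φ = 1.596° = 0.02785545 rad
x = r_b·(cos φ + φ·sin φ) = 66.426307
y = r_b·(sin φ − φ·cos φ) = 0.000478

x=66.426307 y=0.000478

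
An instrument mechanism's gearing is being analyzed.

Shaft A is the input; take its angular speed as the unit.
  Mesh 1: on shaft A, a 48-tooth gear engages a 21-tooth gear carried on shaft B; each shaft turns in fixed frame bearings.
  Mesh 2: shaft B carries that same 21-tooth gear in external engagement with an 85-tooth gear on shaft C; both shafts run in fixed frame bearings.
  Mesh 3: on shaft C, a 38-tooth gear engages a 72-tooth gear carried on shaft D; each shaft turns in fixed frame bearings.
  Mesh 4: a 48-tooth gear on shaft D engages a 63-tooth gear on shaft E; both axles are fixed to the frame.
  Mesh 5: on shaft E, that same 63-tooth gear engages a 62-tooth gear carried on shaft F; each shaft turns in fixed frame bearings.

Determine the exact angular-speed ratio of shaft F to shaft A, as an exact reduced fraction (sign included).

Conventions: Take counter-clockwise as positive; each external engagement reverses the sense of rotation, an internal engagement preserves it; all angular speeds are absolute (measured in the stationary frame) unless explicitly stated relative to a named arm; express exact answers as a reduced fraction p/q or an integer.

-608/2635

class = fixed-axis compound train [5 meshes; 5 ratios multiply, 5 sense flips]
mesh 1 [48T→21T]: running ratio 16/7, sense −
mesh 2 [21T→85T]: running ratio 48/85, sense +
mesh 3 [38T→72T]: running ratio 76/255, sense −
mesh 4 [48T→63T]: running ratio 1216/5355, sense +
mesh 5 [63T→62T]: running ratio 608/2635, sense −
ω_out/ω_in = -608/2635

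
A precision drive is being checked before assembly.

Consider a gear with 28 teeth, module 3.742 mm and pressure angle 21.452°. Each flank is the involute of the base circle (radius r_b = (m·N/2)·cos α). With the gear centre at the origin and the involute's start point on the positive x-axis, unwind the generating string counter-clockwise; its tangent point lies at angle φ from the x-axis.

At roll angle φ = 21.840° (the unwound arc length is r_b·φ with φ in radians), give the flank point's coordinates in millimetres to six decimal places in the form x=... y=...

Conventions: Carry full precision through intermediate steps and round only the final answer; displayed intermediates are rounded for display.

class = single-mesh tooth geometry [base-circle involute, m = 3.742, 28T]
pitch radius r_p = m·N/2 = 3.742·28/2 = 52.388000
base radius r_b = r_p·cos α = 52.388000·cos 21.452° = 48.758784
roll angle φ = 21.840° = 0.38117991 rad
x = r_b·(cos φ + φ·sin φ) = 52.173427
y = r_b·(sin φ − φ·cos φ) = 0.887152

x=52.173427 y=0.887152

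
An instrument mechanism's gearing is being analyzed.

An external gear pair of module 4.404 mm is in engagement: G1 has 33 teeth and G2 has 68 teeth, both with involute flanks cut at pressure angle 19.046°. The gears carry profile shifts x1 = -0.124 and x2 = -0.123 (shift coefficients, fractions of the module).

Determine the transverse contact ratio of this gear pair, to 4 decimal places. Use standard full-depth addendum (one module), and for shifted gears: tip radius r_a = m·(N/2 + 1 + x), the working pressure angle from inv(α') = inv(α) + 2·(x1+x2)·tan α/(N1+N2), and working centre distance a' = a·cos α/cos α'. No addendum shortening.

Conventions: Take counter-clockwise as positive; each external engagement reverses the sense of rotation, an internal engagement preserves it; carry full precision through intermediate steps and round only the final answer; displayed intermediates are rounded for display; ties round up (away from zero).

1.8578

single-mesh involute tooth geometry (33T engaging 68T at module 4.404)
base radii: r_b1 = 68.688037, r_b2 = 141.538985
tip radii: r_a1 = 76.523904, r_a2 = 153.598308
inv(α') = inv(19.046°) + 2·(-0.124-0.123)·tan α/(33+68) = 0.01112196  ⇒  α' = 18.19396°
a' = a·cos α / cos α' = 222.4020·cos 19.046°/cos 18.19396° = 221.290448
action lengths: √(r_a1²−r_b1²) = 33.732202, √(r_a2²−r_b2²) = 59.658661
base pitch p_b = π·m·cos α = 13.078172
CR = (33.732202 + 59.658661 − 221.290448·sin 18.19396°)/13.078172 = 1.857774
contact ratio ≈ 1.8578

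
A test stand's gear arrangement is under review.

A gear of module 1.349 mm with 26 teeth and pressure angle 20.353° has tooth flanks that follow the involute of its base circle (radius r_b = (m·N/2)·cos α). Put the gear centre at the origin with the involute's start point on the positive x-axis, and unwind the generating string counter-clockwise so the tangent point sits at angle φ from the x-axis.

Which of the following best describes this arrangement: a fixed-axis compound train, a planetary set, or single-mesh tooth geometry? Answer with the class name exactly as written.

topology: single-mesh involute geometry — m = 1.349, N = 26
classification: single-mesh tooth geometry

single-mesh tooth geometry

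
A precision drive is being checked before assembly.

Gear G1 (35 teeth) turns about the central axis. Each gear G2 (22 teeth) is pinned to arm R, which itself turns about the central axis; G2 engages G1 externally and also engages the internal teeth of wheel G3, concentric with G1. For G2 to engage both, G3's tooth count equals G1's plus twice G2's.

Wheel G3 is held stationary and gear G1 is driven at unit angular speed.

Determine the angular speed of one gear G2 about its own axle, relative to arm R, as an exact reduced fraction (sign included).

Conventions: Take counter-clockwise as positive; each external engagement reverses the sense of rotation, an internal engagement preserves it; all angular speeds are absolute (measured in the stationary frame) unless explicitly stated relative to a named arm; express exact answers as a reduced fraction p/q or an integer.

-2765/2508

recognized (axles ride arm R): planetary set, 35/22/79 teeth
ring teeth: 35 + 2·22 = 79
35(ω_sun−ω_arm) = −79(ω_ring−ω_arm),  ω_ring = 0, ω_sun = 1
35(1−ω_arm) = −79(0−ω_arm)  ⇒  114·ω_arm = 35  ⇒  ω_arm = 35/114
sun–planet mesh: 35·(1−35/114) = −22·(ω_p−ω_arm)  ⇒  ω_p−ω_arm = -2765/2508
exact speed ratio = -2765/2508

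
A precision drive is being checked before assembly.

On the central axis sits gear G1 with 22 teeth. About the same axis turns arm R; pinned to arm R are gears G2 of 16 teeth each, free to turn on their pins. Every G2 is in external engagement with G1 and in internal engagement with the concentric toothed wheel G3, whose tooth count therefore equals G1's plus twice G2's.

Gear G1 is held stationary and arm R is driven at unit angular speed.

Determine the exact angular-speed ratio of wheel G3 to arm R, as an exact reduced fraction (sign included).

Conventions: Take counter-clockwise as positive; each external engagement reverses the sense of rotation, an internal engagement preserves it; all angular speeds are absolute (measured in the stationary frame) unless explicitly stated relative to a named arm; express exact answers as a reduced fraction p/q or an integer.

38/27

recognized (axles ride arm R): planetary set, 22/16/54 teeth
ring teeth: 22 + 2·16 = 54
22(ω_sun−ω_arm) = −54(ω_ring−ω_arm),  ω_sun = 0, ω_arm = 1
ω_ring = 1 − (22/54)(0−1) = 38/27
ω_out/ω_in = 38/27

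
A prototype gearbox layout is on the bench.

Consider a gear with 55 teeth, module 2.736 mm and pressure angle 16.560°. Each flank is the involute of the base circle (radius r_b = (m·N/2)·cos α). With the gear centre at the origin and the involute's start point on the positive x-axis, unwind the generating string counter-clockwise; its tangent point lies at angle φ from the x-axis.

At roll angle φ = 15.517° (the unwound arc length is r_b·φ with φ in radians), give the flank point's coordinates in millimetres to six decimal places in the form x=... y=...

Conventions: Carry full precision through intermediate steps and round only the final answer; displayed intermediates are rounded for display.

class = single-mesh tooth geometry [base-circle involute, m = 2.736, 55T]
pitch radius r_p = m·N/2 = 2.736·55/2 = 75.240000
base radius r_b = r_p·cos α = 75.240000·cos 16.560° = 72.119179
roll angle φ = 15.517° = 0.27082274 rad
x = r_b·(cos φ + φ·sin φ) = 74.715670
y = r_b·(sin φ − φ·cos φ) = 0.474020

x=74.715670 y=0.474020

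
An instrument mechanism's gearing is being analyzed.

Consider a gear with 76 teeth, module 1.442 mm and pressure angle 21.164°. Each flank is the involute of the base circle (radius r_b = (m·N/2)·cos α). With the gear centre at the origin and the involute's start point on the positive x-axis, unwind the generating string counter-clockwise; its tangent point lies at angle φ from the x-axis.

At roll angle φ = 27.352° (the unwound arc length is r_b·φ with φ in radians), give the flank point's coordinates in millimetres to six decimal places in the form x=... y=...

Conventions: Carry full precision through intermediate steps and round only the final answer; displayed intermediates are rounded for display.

topology: single-mesh involute geometry — m = 1.442, N = 76
pitch radius r_p = m·N/2 = 1.442·76/2 = 54.796000
base radius r_b = r_p·cos α = 54.796000·cos 21.164° = 51.100055
roll angle φ = 27.352° = 0.47738246 rad
x = r_b·(cos φ + φ·sin φ) = 56.595190
y = r_b·(sin φ − φ·cos φ) = 1.811214

x=56.595190 y=1.811214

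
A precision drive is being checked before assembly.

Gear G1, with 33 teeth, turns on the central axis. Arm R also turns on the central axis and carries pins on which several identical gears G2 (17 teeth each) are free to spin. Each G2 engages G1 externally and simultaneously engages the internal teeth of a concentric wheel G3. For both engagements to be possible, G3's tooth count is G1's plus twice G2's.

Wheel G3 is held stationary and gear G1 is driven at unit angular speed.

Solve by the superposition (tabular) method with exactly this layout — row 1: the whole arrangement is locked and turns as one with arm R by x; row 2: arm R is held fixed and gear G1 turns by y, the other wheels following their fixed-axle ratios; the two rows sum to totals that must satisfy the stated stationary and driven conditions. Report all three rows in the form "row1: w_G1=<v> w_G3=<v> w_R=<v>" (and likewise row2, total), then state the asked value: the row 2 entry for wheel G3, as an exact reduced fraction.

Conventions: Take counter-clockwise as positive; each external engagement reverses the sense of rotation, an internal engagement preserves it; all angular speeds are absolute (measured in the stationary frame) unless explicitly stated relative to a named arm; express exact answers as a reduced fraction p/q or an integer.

topology: planetary set — G1 33T / G2 17T / G3 67T, arm = carrier (Willis)
row 1 (train locked, turned with arm): all members turn x
superposition row 2 [arm held]: sun y, ring −(33/67)·y, arm 0
boundary: total ω_ring = x − (33/67)·y = 0 and total ω_sun = x + y = 1  ⇒  y = 67/100, x = 33/100
row 2 ring = −(33/67)·67/100 = -33/100
totals (row 1 + row 2): sun 33/100 + 67/100 = 1, ring 33/100 + (-33/100) = 0, arm 33/100 + 0 = 33/100
asked cell (row2, ring) = -33/100

row1: w_G1=33/100 w_G3=33/100 w_R=33/100
row2: w_G1=67/100 w_G3=-33/100 w_R=0
total: w_G1=1 w_G3=0 w_R=33/100
asked value: -33/100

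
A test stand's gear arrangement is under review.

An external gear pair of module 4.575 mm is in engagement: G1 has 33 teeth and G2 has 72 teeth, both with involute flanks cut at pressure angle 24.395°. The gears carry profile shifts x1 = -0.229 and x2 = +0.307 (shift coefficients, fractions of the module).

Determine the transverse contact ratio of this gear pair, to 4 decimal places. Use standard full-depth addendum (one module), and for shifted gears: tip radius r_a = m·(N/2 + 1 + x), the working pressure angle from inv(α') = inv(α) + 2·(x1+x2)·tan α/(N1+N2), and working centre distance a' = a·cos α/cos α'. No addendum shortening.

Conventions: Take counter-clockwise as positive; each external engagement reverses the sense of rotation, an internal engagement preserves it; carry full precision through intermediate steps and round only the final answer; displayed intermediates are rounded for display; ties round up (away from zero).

1.5532

class = single-mesh tooth geometry [involute pair 33T × 72T, m = 4.575]
base radii: r_b1 = 68.747954, r_b2 = 149.995536
tip radii: r_a1 = 79.014825, r_a2 = 170.679525
inv(α') = inv(24.395°) + 2·(-0.229+0.307)·tan α/(33+72) = 0.02841562  ⇒  α' = 24.58109°
a' = a·cos α / cos α' = 240.1875·cos 24.395°/cos 24.58109° = 240.543075
action lengths: √(r_a1²−r_b1²) = 38.949472, √(r_a2²−r_b2²) = 81.442246
base pitch p_b = π·m·cos α = 13.089580
CR = (38.949472 + 81.442246 − 240.543075·sin 24.58109°)/13.089580 = 1.553178
contact ratio ≈ 1.5532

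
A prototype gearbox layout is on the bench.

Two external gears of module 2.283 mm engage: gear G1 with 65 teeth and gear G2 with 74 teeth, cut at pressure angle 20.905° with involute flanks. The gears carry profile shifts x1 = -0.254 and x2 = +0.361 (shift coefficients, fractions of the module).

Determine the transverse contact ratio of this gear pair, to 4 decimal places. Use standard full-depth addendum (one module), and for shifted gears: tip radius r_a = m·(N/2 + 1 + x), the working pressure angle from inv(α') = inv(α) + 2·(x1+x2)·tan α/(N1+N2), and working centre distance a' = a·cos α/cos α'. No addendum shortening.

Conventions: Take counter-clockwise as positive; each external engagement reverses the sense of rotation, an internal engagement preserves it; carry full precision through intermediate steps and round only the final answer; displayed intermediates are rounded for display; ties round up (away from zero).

single-mesh involute tooth geometry (65T engaging 74T at module 2.283)
base radii: r_b1 = 69.313326, r_b2 = 78.910556
tip radii: r_a1 = 75.900618, r_a2 = 87.578163
inv(α') = inv(20.905°) + 2·(-0.254+0.361)·tan α/(65+74) = 0.01768984  ⇒  α' = 21.13320°
a' = a·cos α / cos α' = 158.6685·cos 20.905°/cos 21.13320° = 158.911512
action lengths: √(r_a1²−r_b1²) = 30.928411, √(r_a2²−r_b2²) = 37.987613
base pitch p_b = π·m·cos α = 6.700130
CR = (30.928411 + 37.987613 − 158.911512·sin 21.13320°)/6.700130 = 1.734666
contact ratio ≈ 1.7347

1.7347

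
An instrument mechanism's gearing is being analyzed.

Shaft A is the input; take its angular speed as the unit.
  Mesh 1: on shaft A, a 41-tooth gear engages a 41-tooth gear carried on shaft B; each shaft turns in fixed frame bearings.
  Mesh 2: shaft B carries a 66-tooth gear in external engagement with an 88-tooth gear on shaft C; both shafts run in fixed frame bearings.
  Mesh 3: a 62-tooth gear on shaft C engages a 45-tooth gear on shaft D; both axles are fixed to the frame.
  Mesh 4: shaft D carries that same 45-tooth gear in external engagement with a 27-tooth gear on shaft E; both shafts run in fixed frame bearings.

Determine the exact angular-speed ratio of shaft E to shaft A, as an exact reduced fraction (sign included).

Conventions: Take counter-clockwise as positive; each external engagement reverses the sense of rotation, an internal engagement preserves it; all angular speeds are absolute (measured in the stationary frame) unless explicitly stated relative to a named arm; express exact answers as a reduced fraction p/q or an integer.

class = fixed-axis compound train [4 meshes; 4 ratios multiply, 4 sense flips]
mesh 1 [41T→41T]: running ratio 1, sense −
mesh 2 [66T→88T]: running ratio 3/4, sense +
mesh 3 [62T→45T]: running ratio 31/30, sense −
mesh 4 [45T→27T]: running ratio 31/18, sense +
ω_out/ω_in = 31/18

31/18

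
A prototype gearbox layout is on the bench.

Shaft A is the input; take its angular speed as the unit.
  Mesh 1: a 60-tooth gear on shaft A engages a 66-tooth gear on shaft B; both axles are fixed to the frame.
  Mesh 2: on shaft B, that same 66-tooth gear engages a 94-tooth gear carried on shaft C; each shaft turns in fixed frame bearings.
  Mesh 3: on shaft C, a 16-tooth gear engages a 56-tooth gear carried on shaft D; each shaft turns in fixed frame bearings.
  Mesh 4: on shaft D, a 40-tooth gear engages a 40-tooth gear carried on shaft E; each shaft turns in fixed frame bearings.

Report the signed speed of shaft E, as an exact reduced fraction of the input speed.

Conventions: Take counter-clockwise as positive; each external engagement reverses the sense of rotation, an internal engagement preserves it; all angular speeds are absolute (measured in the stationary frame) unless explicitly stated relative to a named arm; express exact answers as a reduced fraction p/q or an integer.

60/329

4-mesh fixed-axis compound train (all bearings frame-fixed)
mesh 1 [60T→66T]: |ω|/ω_in = 1×60/66 = 10/11, sense flips to −
mesh 2 [66T→94T]: |ω|/ω_in = (10/11)×66/94 = 30/47, sense flips to +
mesh 3 [16T→56T]: |ω|/ω_in = (30/47)×16/56 = 60/329, sense flips to −
mesh 4 [40T→40T]: |ω|/ω_in = (60/329)×40/40 = 60/329, sense flips to +
signed output speed (× input speed) = 60/329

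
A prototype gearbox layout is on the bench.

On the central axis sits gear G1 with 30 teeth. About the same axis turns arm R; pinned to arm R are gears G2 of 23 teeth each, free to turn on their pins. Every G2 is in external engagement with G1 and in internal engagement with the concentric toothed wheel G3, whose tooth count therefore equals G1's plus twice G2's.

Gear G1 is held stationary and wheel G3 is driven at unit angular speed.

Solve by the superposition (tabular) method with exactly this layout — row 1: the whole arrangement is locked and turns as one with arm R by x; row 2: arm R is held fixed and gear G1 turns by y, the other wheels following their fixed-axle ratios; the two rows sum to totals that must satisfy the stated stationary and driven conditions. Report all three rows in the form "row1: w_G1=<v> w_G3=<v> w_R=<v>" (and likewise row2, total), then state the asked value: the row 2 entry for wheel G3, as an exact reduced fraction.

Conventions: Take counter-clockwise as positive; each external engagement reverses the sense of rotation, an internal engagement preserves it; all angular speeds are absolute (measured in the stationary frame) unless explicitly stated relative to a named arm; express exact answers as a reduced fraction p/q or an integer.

class = planetary set [G3 = 30+2·23 = 76; Willis about the carrier]
row 1 — lock + rotate with arm: ω_sun = ω_ring = ω_arm = x
row 2 (arm held, sun turns y): ω_ring = −(30/76)·y, ω_arm = 0
boundary: total ω_sun = x + y = 0 and total ω_ring = x − (30/76)·y = 1  ⇒  y = -38/53, x = 38/53
row 2 ring = −(30/76)·(-38/53) = 15/53
totals (row 1 + row 2): sun 38/53 + (-38/53) = 0, ring 38/53 + 15/53 = 1, arm 38/53 + 0 = 38/53
asked cell (row2, ring) = 15/53

row1: w_G1=38/53 w_G3=38/53 w_R=38/53
row2: w_G1=-38/53 w_G3=15/53 w_R=0
total: w_G1=0 w_G3=1 w_R=38/53
asked value: 15/53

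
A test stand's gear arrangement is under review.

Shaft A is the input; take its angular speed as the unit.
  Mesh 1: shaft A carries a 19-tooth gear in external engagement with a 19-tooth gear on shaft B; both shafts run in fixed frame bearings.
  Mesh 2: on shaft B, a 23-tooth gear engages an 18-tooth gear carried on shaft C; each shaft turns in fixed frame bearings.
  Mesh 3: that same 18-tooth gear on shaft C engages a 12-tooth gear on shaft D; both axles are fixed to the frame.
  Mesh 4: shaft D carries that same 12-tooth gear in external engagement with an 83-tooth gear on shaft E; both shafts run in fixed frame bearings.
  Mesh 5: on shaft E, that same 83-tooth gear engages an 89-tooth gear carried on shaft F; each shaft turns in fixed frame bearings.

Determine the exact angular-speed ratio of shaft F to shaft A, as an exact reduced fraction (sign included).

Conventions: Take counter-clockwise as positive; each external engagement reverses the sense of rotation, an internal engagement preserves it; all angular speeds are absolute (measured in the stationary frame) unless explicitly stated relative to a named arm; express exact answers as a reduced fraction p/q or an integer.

-23/89

class = fixed-axis compound train [5 meshes; 5 ratios multiply, 5 sense flips]
mesh 1 [19T→19T]: running ratio 1, sense −
mesh 2 [23T→18T]: running ratio 23/18, sense +
mesh 3 [18T→12T]: running ratio 23/12, sense −
mesh 4 [12T→83T]: running ratio 23/83, sense +
mesh 5 [83T→89T]: running ratio 23/89, sense −
ω_out/ω_in = -23/89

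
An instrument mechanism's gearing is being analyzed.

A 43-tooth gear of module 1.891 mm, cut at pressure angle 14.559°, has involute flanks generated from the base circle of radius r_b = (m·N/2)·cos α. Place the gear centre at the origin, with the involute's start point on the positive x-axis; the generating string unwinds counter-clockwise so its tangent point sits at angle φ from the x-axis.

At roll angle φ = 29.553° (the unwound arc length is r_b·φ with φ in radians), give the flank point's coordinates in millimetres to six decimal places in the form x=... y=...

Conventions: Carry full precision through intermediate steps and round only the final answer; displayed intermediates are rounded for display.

single-mesh involute tooth geometry (43T wheel at module 1.891)
pitch radius r_p = m·N/2 = 1.891·43/2 = 40.656500
base radius r_b = r_p·cos α = 40.656500·cos 14.559° = 39.350991
roll angle φ = 29.553° = 0.51579715 rad
x = r_b·(cos φ + φ·sin φ) = 44.242542
y = r_b·(sin φ − φ·cos φ) = 1.752559

x=44.242542 y=1.752559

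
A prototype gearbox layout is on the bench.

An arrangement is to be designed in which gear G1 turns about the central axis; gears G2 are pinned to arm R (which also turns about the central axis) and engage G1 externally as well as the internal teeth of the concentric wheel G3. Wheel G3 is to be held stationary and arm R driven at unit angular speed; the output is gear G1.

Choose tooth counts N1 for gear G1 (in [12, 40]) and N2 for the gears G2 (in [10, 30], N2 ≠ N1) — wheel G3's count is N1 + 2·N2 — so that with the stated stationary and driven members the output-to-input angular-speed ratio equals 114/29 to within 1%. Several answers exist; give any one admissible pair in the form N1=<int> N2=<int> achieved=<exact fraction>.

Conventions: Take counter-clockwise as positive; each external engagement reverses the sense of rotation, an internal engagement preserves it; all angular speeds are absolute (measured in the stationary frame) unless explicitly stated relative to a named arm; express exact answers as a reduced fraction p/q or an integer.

topology: planetary set — design target 114/29, arm = carrier (Willis)
Willis with ω_ring = 0: ω_sun/ω_arm = (N1+N3)/N1; set equal to 114/29  ⇒  N3/N1 = 114/29 − 1 = 85/29
N3 = N1 + 2·N2  ⇒  N2/N1 = (N3/N1 − 1)/2 = (85/29 − 1)/2 = 28/29
smallest multiple with N1 ≥ 12 and N2 ≥ 10: k = 1  ⇒  N1 = 1·29 = 29, N2 = 1·28 = 28 (N1 ≤ 40, N2 ≤ 30, N2 ≠ N1 ✓), N3 = 29 + 2·28 = 85
check: (N1+N3)/N1 with N1 = 29, N3 = 85 gives 114/29; |achieved − target| = 0 ≤ 57/1450 ✓

N1=29 N2=28 achieved=114/29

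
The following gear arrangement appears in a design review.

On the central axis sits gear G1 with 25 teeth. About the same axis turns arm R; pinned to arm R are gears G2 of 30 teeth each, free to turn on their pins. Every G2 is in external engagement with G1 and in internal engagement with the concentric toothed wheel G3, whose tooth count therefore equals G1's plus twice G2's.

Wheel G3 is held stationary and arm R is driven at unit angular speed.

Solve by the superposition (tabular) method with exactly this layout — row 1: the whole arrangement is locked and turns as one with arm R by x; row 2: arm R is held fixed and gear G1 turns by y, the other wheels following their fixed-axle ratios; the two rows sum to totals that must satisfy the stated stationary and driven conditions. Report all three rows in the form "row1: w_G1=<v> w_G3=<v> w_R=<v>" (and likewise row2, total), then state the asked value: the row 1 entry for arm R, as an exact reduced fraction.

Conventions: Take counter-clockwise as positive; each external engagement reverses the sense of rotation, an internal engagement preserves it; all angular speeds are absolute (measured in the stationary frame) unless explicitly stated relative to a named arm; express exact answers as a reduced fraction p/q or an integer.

row1: w_G1=1 w_G3=1 w_R=1
row2: w_G1=17/5 w_G3=-1 w_R=0
total: w_G1=22/5 w_G3=0 w_R=1
asked value: 1

class = planetary set [G3 = 25+2·30 = 85; Willis about the carrier]
row 1 (train locked, turned with arm): all members turn x
row 2: sun turns y, ring = −(25/85)·y, arm 0
boundary: total ω_ring = x − (25/85)·y = 0 and total ω_arm = x = 1  ⇒  y = 17/5, x = 1
row 2 ring = −(25/85)·17/5 = -1
totals (row 1 + row 2): sun 1 + 17/5 = 22/5, ring 1 + (-1) = 0, arm 1 + 0 = 1
asked cell (row1, arm) = 1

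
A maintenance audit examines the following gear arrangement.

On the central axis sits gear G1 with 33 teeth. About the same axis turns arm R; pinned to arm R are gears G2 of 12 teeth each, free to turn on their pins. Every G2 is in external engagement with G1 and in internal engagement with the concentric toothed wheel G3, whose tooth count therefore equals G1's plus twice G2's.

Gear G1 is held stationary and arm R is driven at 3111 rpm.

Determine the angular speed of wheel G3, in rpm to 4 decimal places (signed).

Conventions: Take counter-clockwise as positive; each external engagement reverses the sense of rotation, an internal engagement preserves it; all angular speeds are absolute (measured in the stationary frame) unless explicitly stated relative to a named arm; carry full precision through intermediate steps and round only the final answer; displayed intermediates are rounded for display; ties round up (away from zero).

+4912.1053 rpm

class = planetary set [G3 = 33+2·12 = 57; Willis about the carrier]
normalise by the input: solve with ω_arm = 1, then scale by 3111 rpm
ring teeth: 33 + 2·12 = 57
33(ω_sun−ω_arm) = −57(ω_ring−ω_arm),  ω_sun = 0, ω_arm = 1
ω_ring = 1 − (33/57)(0−1) = 30/19
scale: ω_ring = 30/19 × 3111 rpm = +4912.1053 rpm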